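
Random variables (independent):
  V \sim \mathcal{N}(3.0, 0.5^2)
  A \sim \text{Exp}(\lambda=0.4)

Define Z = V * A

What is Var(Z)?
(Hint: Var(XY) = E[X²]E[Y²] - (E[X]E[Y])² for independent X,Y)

Var(XY) = E[X²]E[Y²] - (E[X]E[Y])²
E[V] = 3, Var(V) = 0.25
E[A] = 2.5, Var(A) = 6.25
E[V²] = 0.25 + 3² = 9.25
E[A²] = 6.25 + 2.5² = 12.5
Var(Z) = 9.25*12.5 - (3*2.5)²
= 115.625 - 56.25 = 59.375

59.375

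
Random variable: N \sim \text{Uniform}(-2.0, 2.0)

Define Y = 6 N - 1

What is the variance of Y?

For Y = aN + b: Var(Y) = a² * Var(N)
Var(N) = (2 + 2)^2/12 = 1.3333333
Var(Y) = 6² * 1.3333333 = 36 * 1.3333333 = 48

48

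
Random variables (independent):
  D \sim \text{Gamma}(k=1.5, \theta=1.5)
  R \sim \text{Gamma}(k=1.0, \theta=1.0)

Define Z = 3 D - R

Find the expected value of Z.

E[Z] = 3*E[D] - 1*E[R]
E[D] = 2.25
E[R] = 1
E[Z] = 3*2.25 - 1*1 = 5.75

5.75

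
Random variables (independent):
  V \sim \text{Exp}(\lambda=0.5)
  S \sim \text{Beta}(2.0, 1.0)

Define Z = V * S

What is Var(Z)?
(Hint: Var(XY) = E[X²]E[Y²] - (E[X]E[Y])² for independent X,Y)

Var(XY) = E[X²]E[Y²] - (E[X]E[Y])²
E[V] = 2, Var(V) = 4
E[S] = 0.66666667, Var(S) = 0.055555556
E[V²] = 4 + 2² = 8
E[S²] = 0.055555556 + 0.66666667² = 0.5
Var(Z) = 8*0.5 - (2*0.66666667)²
= 4 - 1.7777778 = 2.2222222

2.2222222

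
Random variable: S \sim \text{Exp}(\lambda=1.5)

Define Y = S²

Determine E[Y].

Using E[X²] = Var(X) + (E[X])²:
E[S] = 0.66666667
Var(S) = 1/1.5^2 = 0.44444444
E[S²] = 0.44444444 + 0.66666667² = 0.44444444 + 0.44444444 = 0.88888889

0.88888889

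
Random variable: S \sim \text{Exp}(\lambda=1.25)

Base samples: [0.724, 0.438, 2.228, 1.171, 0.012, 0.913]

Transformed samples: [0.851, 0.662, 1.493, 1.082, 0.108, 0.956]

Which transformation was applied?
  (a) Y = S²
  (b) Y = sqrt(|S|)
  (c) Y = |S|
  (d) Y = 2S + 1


Checking option (b) Y = sqrt(|S|):
  S = 0.724 -> Y = 0.851 ✓
  S = 0.438 -> Y = 0.662 ✓
  S = 2.228 -> Y = 1.493 ✓
All samples match this transformation.

(b) sqrt(|S|)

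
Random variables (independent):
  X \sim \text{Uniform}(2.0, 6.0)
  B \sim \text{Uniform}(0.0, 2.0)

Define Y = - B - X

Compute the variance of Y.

For independent RVs: Var(aX + bY) = a²Var(X) + b²Var(Y)
Var(X) = 1.3333333
Var(B) = 0.33333333
Var(Y) = (-1)²*1.3333333 + (-1)²*0.33333333
= 1*1.3333333 + 1*0.33333333 = 1.6666667

1.6666667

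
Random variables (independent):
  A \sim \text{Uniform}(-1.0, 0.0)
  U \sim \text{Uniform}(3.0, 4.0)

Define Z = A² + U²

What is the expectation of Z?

E[Z] = E[A²] + E[U²]
E[A²] = Var(A) + E[A]² = 0.083333333 + 0.25 = 0.33333333
E[U²] = Var(U) + E[U]² = 0.083333333 + 12.25 = 12.333333
E[Z] = 0.33333333 + 12.333333 = 12.666667

12.666667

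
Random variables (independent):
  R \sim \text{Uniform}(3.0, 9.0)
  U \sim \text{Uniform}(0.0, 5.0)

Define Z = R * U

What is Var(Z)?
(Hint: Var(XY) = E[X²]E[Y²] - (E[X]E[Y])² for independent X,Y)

Var(XY) = E[X²]E[Y²] - (E[X]E[Y])²
E[R] = 6, Var(R) = 3
E[U] = 2.5, Var(U) = 2.0833333
E[R²] = 3 + 6² = 39
E[U²] = 2.0833333 + 2.5² = 8.3333333
Var(Z) = 39*8.3333333 - (6*2.5)²
= 325 - 225 = 100

100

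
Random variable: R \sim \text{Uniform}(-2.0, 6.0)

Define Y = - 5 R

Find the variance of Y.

For Y = aR + b: Var(Y) = a² * Var(R)
Var(R) = (6 + 2)^2/12 = 5.3333333
Var(Y) = (-5)² * 5.3333333 = 25 * 5.3333333 = 133.33333

133.33333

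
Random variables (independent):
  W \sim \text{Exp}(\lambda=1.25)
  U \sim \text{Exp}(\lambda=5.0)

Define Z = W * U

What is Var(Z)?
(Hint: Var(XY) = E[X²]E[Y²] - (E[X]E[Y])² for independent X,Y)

Var(XY) = E[X²]E[Y²] - (E[X]E[Y])²
E[W] = 0.8, Var(W) = 0.64
E[U] = 0.2, Var(U) = 0.04
E[W²] = 0.64 + 0.8² = 1.28
E[U²] = 0.04 + 0.2² = 0.08
Var(Z) = 1.28*0.08 - (0.8*0.2)²
= 0.1024 - 0.0256 = 0.0768

0.0768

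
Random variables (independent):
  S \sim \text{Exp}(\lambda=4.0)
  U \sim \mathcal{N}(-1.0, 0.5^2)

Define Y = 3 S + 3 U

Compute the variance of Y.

For independent RVs: Var(aX + bY) = a²Var(X) + b²Var(Y)
Var(S) = 0.0625
Var(U) = 0.25
Var(Y) = 3²*0.0625 + 3²*0.25
= 9*0.0625 + 9*0.25 = 2.8125

2.8125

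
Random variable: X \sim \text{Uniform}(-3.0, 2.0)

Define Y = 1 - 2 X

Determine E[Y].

For Y = -2X + 1:
E[Y] = -2 * E[X] + 1
E[X] = (-3 + 2)/2 = -0.5
E[Y] = -2 * (-0.5) + 1 = 2

2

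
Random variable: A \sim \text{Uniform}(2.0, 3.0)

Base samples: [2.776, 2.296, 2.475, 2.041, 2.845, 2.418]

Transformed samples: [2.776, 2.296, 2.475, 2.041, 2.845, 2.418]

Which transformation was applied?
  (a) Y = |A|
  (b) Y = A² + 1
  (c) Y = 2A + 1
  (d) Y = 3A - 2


Checking option (a) Y = |A|:
  A = 2.776 -> Y = 2.776 ✓
  A = 2.296 -> Y = 2.296 ✓
  A = 2.475 -> Y = 2.475 ✓
All samples match this transformation.

(a) |A|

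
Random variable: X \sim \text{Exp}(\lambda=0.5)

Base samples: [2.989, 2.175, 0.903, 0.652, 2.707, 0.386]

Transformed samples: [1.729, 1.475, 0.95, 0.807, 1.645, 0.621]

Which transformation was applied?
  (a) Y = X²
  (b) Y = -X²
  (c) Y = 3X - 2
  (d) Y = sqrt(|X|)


Checking option (d) Y = sqrt(|X|):
  X = 2.989 -> Y = 1.729 ✓
  X = 2.175 -> Y = 1.475 ✓
  X = 0.903 -> Y = 0.95 ✓
All samples match this transformation.

(d) sqrt(|X|)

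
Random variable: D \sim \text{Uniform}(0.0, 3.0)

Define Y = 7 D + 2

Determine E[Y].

For Y = 7D + 2:
E[Y] = 7 * E[D] + 2
E[D] = (0 + 3)/2 = 1.5
E[Y] = 7 * 1.5 + 2 = 12.5

12.5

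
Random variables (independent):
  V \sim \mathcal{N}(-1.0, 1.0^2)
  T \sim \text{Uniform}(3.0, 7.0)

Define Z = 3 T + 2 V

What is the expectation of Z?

E[Z] = 2*E[V] + 3*E[T]
E[V] = -1
E[T] = 5
E[Z] = 2*(-1) + 3*5 = 13

13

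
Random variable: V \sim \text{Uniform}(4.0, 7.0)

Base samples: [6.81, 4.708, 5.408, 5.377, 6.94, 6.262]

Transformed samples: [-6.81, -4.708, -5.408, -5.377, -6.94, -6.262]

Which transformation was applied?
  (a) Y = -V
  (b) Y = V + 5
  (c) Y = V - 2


Checking option (a) Y = -V:
  V = 6.81 -> Y = -6.81 ✓
  V = 4.708 -> Y = -4.708 ✓
  V = 5.408 -> Y = -5.408 ✓
All samples match this transformation.

(a) -V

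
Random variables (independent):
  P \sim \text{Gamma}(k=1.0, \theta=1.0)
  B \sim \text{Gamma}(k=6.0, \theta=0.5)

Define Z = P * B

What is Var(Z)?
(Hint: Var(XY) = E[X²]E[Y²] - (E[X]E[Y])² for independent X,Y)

Var(XY) = E[X²]E[Y²] - (E[X]E[Y])²
E[P] = 1, Var(P) = 1
E[B] = 3, Var(B) = 1.5
E[P²] = 1 + 1² = 2
E[B²] = 1.5 + 3² = 10.5
Var(Z) = 2*10.5 - (1*3)²
= 21 - 9 = 12

12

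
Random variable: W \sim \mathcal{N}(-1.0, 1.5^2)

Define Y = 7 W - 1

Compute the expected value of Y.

For Y = 7W - 1:
E[Y] = 7 * E[W] - 1
E[W] = -1.0 = -1
E[Y] = 7 * (-1) - 1 = -8

-8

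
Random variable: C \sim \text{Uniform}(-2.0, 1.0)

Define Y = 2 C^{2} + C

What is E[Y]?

E[Y] = 2*E[C²] + 1*E[C]
E[C] = -0.5
E[C²] = Var(C) + (E[C])² = 0.75 + 0.25 = 1
E[Y] = 2*1 + 1*(-0.5) = 1.5

1.5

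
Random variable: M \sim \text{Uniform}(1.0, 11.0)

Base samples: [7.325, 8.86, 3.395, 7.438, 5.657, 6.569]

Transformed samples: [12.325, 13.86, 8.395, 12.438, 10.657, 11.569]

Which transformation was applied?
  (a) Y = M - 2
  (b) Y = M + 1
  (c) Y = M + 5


Checking option (c) Y = M + 5:
  M = 7.325 -> Y = 12.325 ✓
  M = 8.86 -> Y = 13.86 ✓
  M = 3.395 -> Y = 8.395 ✓
All samples match this transformation.

(c) M + 5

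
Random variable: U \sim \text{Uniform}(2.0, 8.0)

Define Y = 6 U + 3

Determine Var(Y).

For Y = aU + b: Var(Y) = a² * Var(U)
Var(U) = (8 - 2)^2/12 = 3
Var(Y) = 6² * 3 = 36 * 3 = 108

108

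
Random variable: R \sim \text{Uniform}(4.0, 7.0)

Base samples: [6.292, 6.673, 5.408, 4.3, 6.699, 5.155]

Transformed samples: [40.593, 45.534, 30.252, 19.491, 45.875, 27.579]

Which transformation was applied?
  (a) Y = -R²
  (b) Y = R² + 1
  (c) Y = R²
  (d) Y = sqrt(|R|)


Checking option (b) Y = R² + 1:
  R = 6.292 -> Y = 40.593 ✓
  R = 6.673 -> Y = 45.534 ✓
  R = 5.408 -> Y = 30.252 ✓
All samples match this transformation.

(b) R² + 1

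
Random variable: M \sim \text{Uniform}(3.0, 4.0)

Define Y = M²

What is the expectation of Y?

E[M²] = Var(M) + (E[M])² = 0.083333333 + 12.25 = 12.333333

12.333333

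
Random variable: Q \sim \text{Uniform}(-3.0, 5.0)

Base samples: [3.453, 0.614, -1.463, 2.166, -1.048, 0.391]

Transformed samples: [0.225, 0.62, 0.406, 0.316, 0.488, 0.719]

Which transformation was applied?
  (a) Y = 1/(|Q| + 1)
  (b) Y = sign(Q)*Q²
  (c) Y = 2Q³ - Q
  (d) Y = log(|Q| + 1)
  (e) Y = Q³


Checking option (a) Y = 1/(|Q| + 1):
  Q = 3.453 -> Y = 0.225 ✓
  Q = 0.614 -> Y = 0.62 ✓
  Q = -1.463 -> Y = 0.406 ✓
All samples match this transformation.

(a) 1/(|Q| + 1)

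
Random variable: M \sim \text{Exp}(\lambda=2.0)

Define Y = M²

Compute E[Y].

Using E[X²] = Var(X) + (E[X])²:
E[M] = 0.5
Var(M) = 1/2.0^2 = 0.25
E[M²] = 0.25 + 0.5² = 0.25 + 0.25 = 0.5

0.5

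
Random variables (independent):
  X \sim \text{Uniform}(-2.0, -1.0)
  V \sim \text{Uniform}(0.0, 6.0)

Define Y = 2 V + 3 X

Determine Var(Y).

For independent RVs: Var(aX + bY) = a²Var(X) + b²Var(Y)
Var(X) = 0.083333333
Var(V) = 3
Var(Y) = 3²*0.083333333 + 2²*3
= 9*0.083333333 + 4*3 = 12.75

12.75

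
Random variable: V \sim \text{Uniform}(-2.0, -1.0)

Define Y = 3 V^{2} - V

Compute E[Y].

E[Y] = 3*E[V²] - 1*E[V]
E[V] = -1.5
E[V²] = Var(V) + (E[V])² = 0.083333333 + 2.25 = 2.3333333
E[Y] = 3*2.3333333 - 1*(-1.5) = 8.5

8.5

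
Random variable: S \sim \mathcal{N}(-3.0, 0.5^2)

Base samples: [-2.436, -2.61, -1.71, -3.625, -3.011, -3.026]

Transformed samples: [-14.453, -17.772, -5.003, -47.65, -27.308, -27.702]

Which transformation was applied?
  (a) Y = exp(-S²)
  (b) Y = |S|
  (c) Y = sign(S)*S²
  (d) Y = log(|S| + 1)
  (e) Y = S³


Checking option (e) Y = S³:
  S = -2.436 -> Y = -14.453 ✓
  S = -2.61 -> Y = -17.772 ✓
  S = -1.71 -> Y = -5.003 ✓
All samples match this transformation.

(e) S³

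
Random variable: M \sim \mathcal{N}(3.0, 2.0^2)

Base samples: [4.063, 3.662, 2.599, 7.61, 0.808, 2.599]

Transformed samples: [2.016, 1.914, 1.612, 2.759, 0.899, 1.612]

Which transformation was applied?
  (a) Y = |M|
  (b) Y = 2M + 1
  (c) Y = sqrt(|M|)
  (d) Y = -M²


Checking option (c) Y = sqrt(|M|):
  M = 4.063 -> Y = 2.016 ✓
  M = 3.662 -> Y = 1.914 ✓
  M = 2.599 -> Y = 1.612 ✓
All samples match this transformation.

(c) sqrt(|M|)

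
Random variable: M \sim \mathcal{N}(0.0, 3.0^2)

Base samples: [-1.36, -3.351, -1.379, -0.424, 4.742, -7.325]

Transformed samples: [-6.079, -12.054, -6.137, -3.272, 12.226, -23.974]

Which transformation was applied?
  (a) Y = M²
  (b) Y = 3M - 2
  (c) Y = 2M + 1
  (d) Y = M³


Checking option (b) Y = 3M - 2:
  M = -1.36 -> Y = -6.079 ✓
  M = -3.351 -> Y = -12.054 ✓
  M = -1.379 -> Y = -6.137 ✓
All samples match this transformation.

(b) 3M - 2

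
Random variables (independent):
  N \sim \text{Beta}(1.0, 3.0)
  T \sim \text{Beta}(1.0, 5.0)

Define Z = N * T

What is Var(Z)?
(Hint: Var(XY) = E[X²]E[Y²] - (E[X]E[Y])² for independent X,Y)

Var(XY) = E[X²]E[Y²] - (E[X]E[Y])²
E[N] = 0.25, Var(N) = 0.0375
E[T] = 0.16666667, Var(T) = 0.01984127
E[N²] = 0.0375 + 0.25² = 0.1
E[T²] = 0.01984127 + 0.16666667² = 0.047619048
Var(Z) = 0.1*0.047619048 - (0.25*0.16666667)²
= 0.0047619048 - 0.0017361111 = 0.0030257937

0.0030257937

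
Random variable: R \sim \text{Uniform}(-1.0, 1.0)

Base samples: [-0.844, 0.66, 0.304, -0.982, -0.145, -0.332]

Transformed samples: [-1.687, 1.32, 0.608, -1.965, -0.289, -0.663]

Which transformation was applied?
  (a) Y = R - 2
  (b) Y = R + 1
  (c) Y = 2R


Checking option (c) Y = 2R:
  R = -0.844 -> Y = -1.687 ✓
  R = 0.66 -> Y = 1.32 ✓
  R = 0.304 -> Y = 0.608 ✓
All samples match this transformation.

(c) 2R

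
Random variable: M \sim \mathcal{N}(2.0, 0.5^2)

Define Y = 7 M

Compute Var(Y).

For Y = aM + b: Var(Y) = a² * Var(M)
Var(M) = 0.5^2 = 0.25
Var(Y) = 7² * 0.25 = 49 * 0.25 = 12.25

12.25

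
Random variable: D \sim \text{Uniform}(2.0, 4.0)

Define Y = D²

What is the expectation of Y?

Using E[X²] = Var(X) + (E[X])²:
E[D] = 3
Var(D) = (4 - 2)^2/12 = 0.33333333
E[D²] = 0.33333333 + 3² = 0.33333333 + 9 = 9.3333333

9.3333333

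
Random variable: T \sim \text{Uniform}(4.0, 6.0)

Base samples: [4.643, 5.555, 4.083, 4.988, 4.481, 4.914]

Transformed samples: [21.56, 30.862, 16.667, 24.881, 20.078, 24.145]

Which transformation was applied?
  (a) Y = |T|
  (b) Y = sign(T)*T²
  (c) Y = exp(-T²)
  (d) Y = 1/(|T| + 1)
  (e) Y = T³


Checking option (b) Y = sign(T)*T²:
  T = 4.643 -> Y = 21.56 ✓
  T = 5.555 -> Y = 30.862 ✓
  T = 4.083 -> Y = 16.667 ✓
All samples match this transformation.

(b) sign(T)*T²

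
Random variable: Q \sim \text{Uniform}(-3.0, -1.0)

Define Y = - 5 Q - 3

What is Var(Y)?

For Y = aQ + b: Var(Y) = a² * Var(Q)
Var(Q) = (-1 + 3)^2/12 = 0.33333333
Var(Y) = (-5)² * 0.33333333 = 25 * 0.33333333 = 8.3333333

8.3333333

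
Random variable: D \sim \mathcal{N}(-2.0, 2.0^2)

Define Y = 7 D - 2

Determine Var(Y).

For Y = aD + b: Var(Y) = a² * Var(D)
Var(D) = 2.0^2 = 4
Var(Y) = 7² * 4 = 49 * 4 = 196

196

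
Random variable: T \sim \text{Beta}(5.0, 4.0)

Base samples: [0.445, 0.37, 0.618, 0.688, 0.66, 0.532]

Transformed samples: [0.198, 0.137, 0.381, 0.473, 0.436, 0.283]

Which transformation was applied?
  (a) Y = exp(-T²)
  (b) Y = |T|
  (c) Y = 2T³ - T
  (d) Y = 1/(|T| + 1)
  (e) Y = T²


Checking option (e) Y = T²:
  T = 0.445 -> Y = 0.198 ✓
  T = 0.37 -> Y = 0.137 ✓
  T = 0.618 -> Y = 0.381 ✓
All samples match this transformation.

(e) T²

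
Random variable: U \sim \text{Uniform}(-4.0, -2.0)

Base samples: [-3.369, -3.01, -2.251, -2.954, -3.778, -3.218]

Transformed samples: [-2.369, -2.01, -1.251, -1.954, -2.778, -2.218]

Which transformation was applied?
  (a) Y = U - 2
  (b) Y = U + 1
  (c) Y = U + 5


Checking option (b) Y = U + 1:
  U = -3.369 -> Y = -2.369 ✓
  U = -3.01 -> Y = -2.01 ✓
  U = -2.251 -> Y = -1.251 ✓
All samples match this transformation.

(b) U + 1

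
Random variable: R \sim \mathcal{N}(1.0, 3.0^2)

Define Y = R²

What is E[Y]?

E[R²] = Var(R) + (E[R])² = 9 + 1 = 10

10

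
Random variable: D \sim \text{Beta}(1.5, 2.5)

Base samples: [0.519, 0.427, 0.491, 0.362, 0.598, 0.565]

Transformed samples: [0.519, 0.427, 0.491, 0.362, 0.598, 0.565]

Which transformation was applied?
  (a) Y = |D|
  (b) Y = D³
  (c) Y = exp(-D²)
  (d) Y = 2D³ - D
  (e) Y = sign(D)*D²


Checking option (a) Y = |D|:
  D = 0.519 -> Y = 0.519 ✓
  D = 0.427 -> Y = 0.427 ✓
  D = 0.491 -> Y = 0.491 ✓
All samples match this transformation.

(a) |D|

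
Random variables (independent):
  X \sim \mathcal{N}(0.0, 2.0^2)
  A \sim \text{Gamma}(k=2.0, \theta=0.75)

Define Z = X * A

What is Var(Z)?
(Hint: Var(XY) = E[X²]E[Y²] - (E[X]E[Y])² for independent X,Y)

Var(XY) = E[X²]E[Y²] - (E[X]E[Y])²
E[X] = 0, Var(X) = 4
E[A] = 1.5, Var(A) = 1.125
E[X²] = 4 + 0² = 4
E[A²] = 1.125 + 1.5² = 3.375
Var(Z) = 4*3.375 - (0*1.5)²
= 13.5 - 0 = 13.5

13.5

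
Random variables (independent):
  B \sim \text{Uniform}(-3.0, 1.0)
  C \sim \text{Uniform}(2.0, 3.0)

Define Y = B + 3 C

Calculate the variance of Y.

For independent RVs: Var(aX + bY) = a²Var(X) + b²Var(Y)
Var(B) = 1.3333333
Var(C) = 0.083333333
Var(Y) = 1²*1.3333333 + 3²*0.083333333
= 1*1.3333333 + 9*0.083333333 = 2.0833333

2.0833333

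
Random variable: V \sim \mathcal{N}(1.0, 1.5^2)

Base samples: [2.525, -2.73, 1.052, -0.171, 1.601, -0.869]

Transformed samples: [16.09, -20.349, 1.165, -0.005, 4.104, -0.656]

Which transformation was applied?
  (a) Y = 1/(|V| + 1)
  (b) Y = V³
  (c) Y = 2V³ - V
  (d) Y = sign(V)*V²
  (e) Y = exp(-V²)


Checking option (b) Y = V³:
  V = 2.525 -> Y = 16.09 ✓
  V = -2.73 -> Y = -20.349 ✓
  V = 1.052 -> Y = 1.165 ✓
All samples match this transformation.

(b) V³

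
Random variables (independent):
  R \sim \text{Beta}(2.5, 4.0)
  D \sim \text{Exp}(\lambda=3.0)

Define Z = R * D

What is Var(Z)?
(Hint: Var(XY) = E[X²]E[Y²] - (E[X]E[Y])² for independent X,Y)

Var(XY) = E[X²]E[Y²] - (E[X]E[Y])²
E[R] = 0.38461538, Var(R) = 0.031558185
E[D] = 0.33333333, Var(D) = 0.11111111
E[R²] = 0.031558185 + 0.38461538² = 0.17948718
E[D²] = 0.11111111 + 0.33333333² = 0.22222222
Var(Z) = 0.17948718*0.22222222 - (0.38461538*0.33333333)²
= 0.03988604 - 0.016436555 = 0.023449485

0.023449485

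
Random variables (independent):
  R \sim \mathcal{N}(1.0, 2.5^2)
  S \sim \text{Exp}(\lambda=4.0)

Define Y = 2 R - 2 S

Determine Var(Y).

For independent RVs: Var(aX + bY) = a²Var(X) + b²Var(Y)
Var(R) = 6.25
Var(S) = 0.0625
Var(Y) = 2²*6.25 + (-2)²*0.0625
= 4*6.25 + 4*0.0625 = 25.25

25.25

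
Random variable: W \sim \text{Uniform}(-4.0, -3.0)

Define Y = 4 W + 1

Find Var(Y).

For Y = aW + b: Var(Y) = a² * Var(W)
Var(W) = (-3 + 4)^2/12 = 0.083333333
Var(Y) = 4² * 0.083333333 = 16 * 0.083333333 = 1.3333333

1.3333333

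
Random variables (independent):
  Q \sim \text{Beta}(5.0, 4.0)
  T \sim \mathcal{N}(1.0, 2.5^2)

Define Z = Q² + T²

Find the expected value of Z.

E[Z] = E[Q²] + E[T²]
E[Q²] = Var(Q) + E[Q]² = 0.024691358 + 0.30864198 = 0.33333333
E[T²] = Var(T) + E[T]² = 6.25 + 1 = 7.25
E[Z] = 0.33333333 + 7.25 = 7.5833333

7.5833333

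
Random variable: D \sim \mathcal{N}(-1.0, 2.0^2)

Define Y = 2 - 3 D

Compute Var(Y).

For Y = aD + b: Var(Y) = a² * Var(D)
Var(D) = 2.0^2 = 4
Var(Y) = (-3)² * 4 = 9 * 4 = 36

36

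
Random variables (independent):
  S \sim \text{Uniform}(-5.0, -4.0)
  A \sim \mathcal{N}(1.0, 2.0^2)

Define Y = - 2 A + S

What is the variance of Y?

For independent RVs: Var(aX + bY) = a²Var(X) + b²Var(Y)
Var(S) = 0.083333333
Var(A) = 4
Var(Y) = 1²*0.083333333 + (-2)²*4
= 1*0.083333333 + 4*4 = 16.083333

16.083333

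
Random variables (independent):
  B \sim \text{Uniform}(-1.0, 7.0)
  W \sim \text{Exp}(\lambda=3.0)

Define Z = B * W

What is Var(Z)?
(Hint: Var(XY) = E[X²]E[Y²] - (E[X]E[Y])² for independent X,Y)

Var(XY) = E[X²]E[Y²] - (E[X]E[Y])²
E[B] = 3, Var(B) = 5.3333333
E[W] = 0.33333333, Var(W) = 0.11111111
E[B²] = 5.3333333 + 3² = 14.333333
E[W²] = 0.11111111 + 0.33333333² = 0.22222222
Var(Z) = 14.333333*0.22222222 - (3*0.33333333)²
= 3.1851852 - 1 = 2.1851852

2.1851852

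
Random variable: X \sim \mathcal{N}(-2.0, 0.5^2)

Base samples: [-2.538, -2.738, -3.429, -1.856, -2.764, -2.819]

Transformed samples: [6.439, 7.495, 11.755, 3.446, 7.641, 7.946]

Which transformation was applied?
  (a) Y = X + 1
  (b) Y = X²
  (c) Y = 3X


Checking option (b) Y = X²:
  X = -2.538 -> Y = 6.439 ✓
  X = -2.738 -> Y = 7.495 ✓
  X = -3.429 -> Y = 11.755 ✓
All samples match this transformation.

(b) X²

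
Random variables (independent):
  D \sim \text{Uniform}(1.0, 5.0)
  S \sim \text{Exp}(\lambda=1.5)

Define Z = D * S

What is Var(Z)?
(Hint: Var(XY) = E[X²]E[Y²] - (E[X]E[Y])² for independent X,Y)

Var(XY) = E[X²]E[Y²] - (E[X]E[Y])²
E[D] = 3, Var(D) = 1.3333333
E[S] = 0.66666667, Var(S) = 0.44444444
E[D²] = 1.3333333 + 3² = 10.333333
E[S²] = 0.44444444 + 0.66666667² = 0.88888889
Var(Z) = 10.333333*0.88888889 - (3*0.66666667)²
= 9.1851852 - 4 = 5.1851852

5.1851852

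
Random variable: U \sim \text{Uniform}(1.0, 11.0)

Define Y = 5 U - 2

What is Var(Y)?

For Y = aU + b: Var(Y) = a² * Var(U)
Var(U) = (11 - 1)^2/12 = 8.3333333
Var(Y) = 5² * 8.3333333 = 25 * 8.3333333 = 208.33333

208.33333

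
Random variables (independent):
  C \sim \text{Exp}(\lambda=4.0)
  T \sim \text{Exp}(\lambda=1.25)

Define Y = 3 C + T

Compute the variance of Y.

For independent RVs: Var(aX + bY) = a²Var(X) + b²Var(Y)
Var(C) = 0.0625
Var(T) = 0.64
Var(Y) = 3²*0.0625 + 1²*0.64
= 9*0.0625 + 1*0.64 = 1.2025

1.2025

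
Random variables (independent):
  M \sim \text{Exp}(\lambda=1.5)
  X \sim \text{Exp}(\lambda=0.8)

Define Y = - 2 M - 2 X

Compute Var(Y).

For independent RVs: Var(aX + bY) = a²Var(X) + b²Var(Y)
Var(M) = 0.44444444
Var(X) = 1.5625
Var(Y) = (-2)²*0.44444444 + (-2)²*1.5625
= 4*0.44444444 + 4*1.5625 = 8.0277778

8.0277778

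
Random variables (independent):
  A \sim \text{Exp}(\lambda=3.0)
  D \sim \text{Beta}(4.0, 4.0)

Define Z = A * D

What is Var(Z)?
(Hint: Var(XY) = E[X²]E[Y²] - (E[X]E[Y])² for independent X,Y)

Var(XY) = E[X²]E[Y²] - (E[X]E[Y])²
E[A] = 0.33333333, Var(A) = 0.11111111
E[D] = 0.5, Var(D) = 0.027777778
E[A²] = 0.11111111 + 0.33333333² = 0.22222222
E[D²] = 0.027777778 + 0.5² = 0.27777778
Var(Z) = 0.22222222*0.27777778 - (0.33333333*0.5)²
= 0.061728395 - 0.027777778 = 0.033950617

0.033950617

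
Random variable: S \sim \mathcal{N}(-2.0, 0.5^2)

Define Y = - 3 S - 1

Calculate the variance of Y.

For Y = aS + b: Var(Y) = a² * Var(S)
Var(S) = 0.5^2 = 0.25
Var(Y) = (-3)² * 0.25 = 9 * 0.25 = 2.25

2.25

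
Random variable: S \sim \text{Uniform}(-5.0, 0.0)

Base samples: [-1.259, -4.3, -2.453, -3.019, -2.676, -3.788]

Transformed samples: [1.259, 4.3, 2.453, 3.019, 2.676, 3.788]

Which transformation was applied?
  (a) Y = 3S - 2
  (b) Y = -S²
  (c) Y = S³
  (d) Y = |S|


Checking option (d) Y = |S|:
  S = -1.259 -> Y = 1.259 ✓
  S = -4.3 -> Y = 4.3 ✓
  S = -2.453 -> Y = 2.453 ✓
All samples match this transformation.

(d) |S|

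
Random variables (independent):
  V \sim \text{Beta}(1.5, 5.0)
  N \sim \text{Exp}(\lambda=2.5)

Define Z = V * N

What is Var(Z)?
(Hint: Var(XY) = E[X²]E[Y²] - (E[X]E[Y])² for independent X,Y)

Var(XY) = E[X²]E[Y²] - (E[X]E[Y])²
E[V] = 0.23076923, Var(V) = 0.023668639
E[N] = 0.4, Var(N) = 0.16
E[V²] = 0.023668639 + 0.23076923² = 0.076923077
E[N²] = 0.16 + 0.4² = 0.32
Var(Z) = 0.076923077*0.32 - (0.23076923*0.4)²
= 0.024615385 - 0.0085207101 = 0.016094675

0.016094675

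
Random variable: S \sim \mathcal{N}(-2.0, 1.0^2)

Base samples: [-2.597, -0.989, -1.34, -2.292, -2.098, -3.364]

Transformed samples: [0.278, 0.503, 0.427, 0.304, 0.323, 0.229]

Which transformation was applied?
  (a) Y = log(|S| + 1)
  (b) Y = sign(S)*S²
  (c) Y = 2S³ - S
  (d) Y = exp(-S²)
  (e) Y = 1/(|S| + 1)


Checking option (e) Y = 1/(|S| + 1):
  S = -2.597 -> Y = 0.278 ✓
  S = -0.989 -> Y = 0.503 ✓
  S = -1.34 -> Y = 0.427 ✓
All samples match this transformation.

(e) 1/(|S| + 1)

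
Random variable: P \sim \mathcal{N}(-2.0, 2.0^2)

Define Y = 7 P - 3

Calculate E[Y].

For Y = 7P - 3:
E[Y] = 7 * E[P] - 3
E[P] = -2.0 = -2
E[Y] = 7 * (-2) - 3 = -17

-17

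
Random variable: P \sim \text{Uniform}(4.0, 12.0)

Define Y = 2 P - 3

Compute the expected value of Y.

For Y = 2P - 3:
E[Y] = 2 * E[P] - 3
E[P] = (4 + 12)/2 = 8
E[Y] = 2 * 8 - 3 = 13

13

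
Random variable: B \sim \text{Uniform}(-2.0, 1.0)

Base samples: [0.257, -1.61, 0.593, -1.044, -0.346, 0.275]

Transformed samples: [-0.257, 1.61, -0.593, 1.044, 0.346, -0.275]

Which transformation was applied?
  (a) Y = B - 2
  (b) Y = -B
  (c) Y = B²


Checking option (b) Y = -B:
  B = 0.257 -> Y = -0.257 ✓
  B = -1.61 -> Y = 1.61 ✓
  B = 0.593 -> Y = -0.593 ✓
All samples match this transformation.

(b) -B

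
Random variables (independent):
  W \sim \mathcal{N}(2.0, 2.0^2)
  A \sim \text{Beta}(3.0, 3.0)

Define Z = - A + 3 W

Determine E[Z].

E[Z] = 3*E[W] - 1*E[A]
E[W] = 2
E[A] = 0.5
E[Z] = 3*2 - 1*0.5 = 5.5

5.5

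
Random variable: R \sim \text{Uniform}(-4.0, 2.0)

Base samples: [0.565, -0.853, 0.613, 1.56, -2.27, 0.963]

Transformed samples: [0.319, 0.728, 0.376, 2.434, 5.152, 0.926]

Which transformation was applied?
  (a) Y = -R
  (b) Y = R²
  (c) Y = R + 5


Checking option (b) Y = R²:
  R = 0.565 -> Y = 0.319 ✓
  R = -0.853 -> Y = 0.728 ✓
  R = 0.613 -> Y = 0.376 ✓
All samples match this transformation.

(b) R²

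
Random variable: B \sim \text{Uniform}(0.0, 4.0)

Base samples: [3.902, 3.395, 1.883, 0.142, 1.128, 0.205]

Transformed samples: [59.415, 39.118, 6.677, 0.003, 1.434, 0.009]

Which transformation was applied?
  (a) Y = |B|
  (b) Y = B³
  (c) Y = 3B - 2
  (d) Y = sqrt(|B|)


Checking option (b) Y = B³:
  B = 3.902 -> Y = 59.415 ✓
  B = 3.395 -> Y = 39.118 ✓
  B = 1.883 -> Y = 6.677 ✓
All samples match this transformation.

(b) B³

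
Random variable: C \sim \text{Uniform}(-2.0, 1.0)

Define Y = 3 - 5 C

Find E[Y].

For Y = -5C + 3:
E[Y] = -5 * E[C] + 3
E[C] = (-2 + 1)/2 = -0.5
E[Y] = -5 * (-0.5) + 3 = 5.5

5.5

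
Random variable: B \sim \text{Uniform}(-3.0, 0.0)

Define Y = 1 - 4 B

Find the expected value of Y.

For Y = -4B + 1:
E[Y] = -4 * E[B] + 1
E[B] = (-3 + 0)/2 = -1.5
E[Y] = -4 * (-1.5) + 1 = 7

7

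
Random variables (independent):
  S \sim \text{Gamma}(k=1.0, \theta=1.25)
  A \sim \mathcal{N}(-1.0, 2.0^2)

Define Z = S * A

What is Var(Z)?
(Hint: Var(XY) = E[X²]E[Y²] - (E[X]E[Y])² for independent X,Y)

Var(XY) = E[X²]E[Y²] - (E[X]E[Y])²
E[S] = 1.25, Var(S) = 1.5625
E[A] = -1, Var(A) = 4
E[S²] = 1.5625 + 1.25² = 3.125
E[A²] = 4 + (-1)² = 5
Var(Z) = 3.125*5 - (1.25*(-1))²
= 15.625 - 1.5625 = 14.0625

14.0625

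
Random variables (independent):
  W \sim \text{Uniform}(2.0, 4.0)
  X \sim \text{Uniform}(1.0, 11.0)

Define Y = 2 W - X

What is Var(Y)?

For independent RVs: Var(aX + bY) = a²Var(X) + b²Var(Y)
Var(W) = 0.33333333
Var(X) = 8.3333333
Var(Y) = 2²*0.33333333 + (-1)²*8.3333333
= 4*0.33333333 + 1*8.3333333 = 9.6666667

9.6666667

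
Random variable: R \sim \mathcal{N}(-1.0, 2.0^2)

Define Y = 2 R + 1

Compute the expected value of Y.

For Y = 2R + 1:
E[Y] = 2 * E[R] + 1
E[R] = -1.0 = -1
E[Y] = 2 * (-1) + 1 = -1

-1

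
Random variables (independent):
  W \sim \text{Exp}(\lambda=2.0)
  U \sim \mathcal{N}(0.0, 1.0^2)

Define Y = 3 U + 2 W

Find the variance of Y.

For independent RVs: Var(aX + bY) = a²Var(X) + b²Var(Y)
Var(W) = 0.25
Var(U) = 1
Var(Y) = 2²*0.25 + 3²*1
= 4*0.25 + 9*1 = 10

10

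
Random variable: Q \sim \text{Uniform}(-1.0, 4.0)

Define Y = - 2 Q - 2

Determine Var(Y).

For Y = aQ + b: Var(Y) = a² * Var(Q)
Var(Q) = (4 + 1)^2/12 = 2.0833333
Var(Y) = (-2)² * 2.0833333 = 4 * 2.0833333 = 8.3333333

8.3333333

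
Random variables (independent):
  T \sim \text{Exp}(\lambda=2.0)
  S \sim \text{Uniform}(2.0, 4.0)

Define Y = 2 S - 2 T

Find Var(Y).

For independent RVs: Var(aX + bY) = a²Var(X) + b²Var(Y)
Var(T) = 0.25
Var(S) = 0.33333333
Var(Y) = (-2)²*0.25 + 2²*0.33333333
= 4*0.25 + 4*0.33333333 = 2.3333333

2.3333333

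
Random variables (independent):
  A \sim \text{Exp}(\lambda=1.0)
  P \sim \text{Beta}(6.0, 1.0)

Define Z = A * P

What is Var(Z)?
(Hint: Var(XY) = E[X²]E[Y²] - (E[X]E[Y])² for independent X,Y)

Var(XY) = E[X²]E[Y²] - (E[X]E[Y])²
E[A] = 1, Var(A) = 1
E[P] = 0.85714286, Var(P) = 0.015306122
E[A²] = 1 + 1² = 2
E[P²] = 0.015306122 + 0.85714286² = 0.75
Var(Z) = 2*0.75 - (1*0.85714286)²
= 1.5 - 0.73469388 = 0.76530612

0.76530612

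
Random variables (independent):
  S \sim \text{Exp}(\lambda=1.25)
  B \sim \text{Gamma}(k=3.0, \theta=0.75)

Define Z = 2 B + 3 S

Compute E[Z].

E[Z] = 3*E[S] + 2*E[B]
E[S] = 0.8
E[B] = 2.25
E[Z] = 3*0.8 + 2*2.25 = 6.9

6.9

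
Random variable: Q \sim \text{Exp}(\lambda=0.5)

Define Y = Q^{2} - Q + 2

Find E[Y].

E[Y] = 1*E[Q²] - 1*E[Q] + 2
E[Q] = 2
E[Q²] = Var(Q) + (E[Q])² = 4 + 4 = 8
E[Y] = 1*8 - 1*2 + 2 = 8

8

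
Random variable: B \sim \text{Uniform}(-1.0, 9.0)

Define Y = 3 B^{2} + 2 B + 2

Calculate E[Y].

E[Y] = 3*E[B²] + 2*E[B] + 2
E[B] = 4
E[B²] = Var(B) + (E[B])² = 8.3333333 + 16 = 24.333333
E[Y] = 3*24.333333 + 2*4 + 2 = 83

83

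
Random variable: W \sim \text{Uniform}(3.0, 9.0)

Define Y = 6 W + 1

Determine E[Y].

For Y = 6W + 1:
E[Y] = 6 * E[W] + 1
E[W] = (3 + 9)/2 = 6
E[Y] = 6 * 6 + 1 = 37

37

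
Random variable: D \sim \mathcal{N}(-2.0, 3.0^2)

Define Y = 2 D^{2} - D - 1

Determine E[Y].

E[Y] = 2*E[D²] - 1*E[D] - 1
E[D] = -2
E[D²] = Var(D) + (E[D])² = 9 + 4 = 13
E[Y] = 2*13 - 1*(-2) - 1 = 27

27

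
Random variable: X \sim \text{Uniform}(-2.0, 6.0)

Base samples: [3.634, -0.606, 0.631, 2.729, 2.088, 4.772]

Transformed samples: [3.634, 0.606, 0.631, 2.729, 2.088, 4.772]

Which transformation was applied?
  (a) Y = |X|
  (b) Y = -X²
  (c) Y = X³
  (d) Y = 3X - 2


Checking option (a) Y = |X|:
  X = 3.634 -> Y = 3.634 ✓
  X = -0.606 -> Y = 0.606 ✓
  X = 0.631 -> Y = 0.631 ✓
All samples match this transformation.

(a) |X|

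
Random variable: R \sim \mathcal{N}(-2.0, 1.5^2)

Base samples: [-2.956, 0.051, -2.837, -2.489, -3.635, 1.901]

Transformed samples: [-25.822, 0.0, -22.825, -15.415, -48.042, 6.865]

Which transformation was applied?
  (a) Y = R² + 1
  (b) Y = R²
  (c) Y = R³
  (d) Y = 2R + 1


Checking option (c) Y = R³:
  R = -2.956 -> Y = -25.822 ✓
  R = 0.051 -> Y = 0.0 ✓
  R = -2.837 -> Y = -22.825 ✓
All samples match this transformation.

(c) R³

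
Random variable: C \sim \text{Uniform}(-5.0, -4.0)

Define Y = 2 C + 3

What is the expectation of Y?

For Y = 2C + 3:
E[Y] = 2 * E[C] + 3
E[C] = (-5 - 4)/2 = -4.5
E[Y] = 2 * (-4.5) + 3 = -6

-6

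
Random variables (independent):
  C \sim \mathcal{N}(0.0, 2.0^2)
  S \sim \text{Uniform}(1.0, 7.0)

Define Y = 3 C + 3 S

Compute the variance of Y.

For independent RVs: Var(aX + bY) = a²Var(X) + b²Var(Y)
Var(C) = 4
Var(S) = 3
Var(Y) = 3²*4 + 3²*3
= 9*4 + 9*3 = 63

63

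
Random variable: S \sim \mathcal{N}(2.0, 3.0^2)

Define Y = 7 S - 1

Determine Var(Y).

For Y = aS + b: Var(Y) = a² * Var(S)
Var(S) = 3.0^2 = 9
Var(Y) = 7² * 9 = 49 * 9 = 441

441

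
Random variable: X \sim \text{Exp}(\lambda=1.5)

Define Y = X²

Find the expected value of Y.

E[X²] = Var(X) + (E[X])² = 0.44444444 + 0.44444444 = 0.88888889

0.88888889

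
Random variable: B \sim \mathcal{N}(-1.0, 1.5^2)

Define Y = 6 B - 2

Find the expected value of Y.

For Y = 6B - 2:
E[Y] = 6 * E[B] - 2
E[B] = -1.0 = -1
E[Y] = 6 * (-1) - 2 = -8

-8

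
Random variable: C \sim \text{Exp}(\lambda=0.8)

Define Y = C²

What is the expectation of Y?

E[C²] = Var(C) + (E[C])² = 1.5625 + 1.5625 = 3.125

3.125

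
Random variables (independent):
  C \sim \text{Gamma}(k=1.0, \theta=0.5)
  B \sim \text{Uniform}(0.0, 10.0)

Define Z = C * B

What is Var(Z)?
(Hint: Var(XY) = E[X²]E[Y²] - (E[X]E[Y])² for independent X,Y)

Var(XY) = E[X²]E[Y²] - (E[X]E[Y])²
E[C] = 0.5, Var(C) = 0.25
E[B] = 5, Var(B) = 8.3333333
E[C²] = 0.25 + 0.5² = 0.5
E[B²] = 8.3333333 + 5² = 33.333333
Var(Z) = 0.5*33.333333 - (0.5*5)²
= 16.666667 - 6.25 = 10.416667

10.416667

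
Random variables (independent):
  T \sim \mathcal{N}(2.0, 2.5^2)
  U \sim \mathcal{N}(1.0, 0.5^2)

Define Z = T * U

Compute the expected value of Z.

For independent RVs: E[XY] = E[X]*E[Y]
E[T] = 2
E[U] = 1
E[Z] = 2 * 1 = 2

2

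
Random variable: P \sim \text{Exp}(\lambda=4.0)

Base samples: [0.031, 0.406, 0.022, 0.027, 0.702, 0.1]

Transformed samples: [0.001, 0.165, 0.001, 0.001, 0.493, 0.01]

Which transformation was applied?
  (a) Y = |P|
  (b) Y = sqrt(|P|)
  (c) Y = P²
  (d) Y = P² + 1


Checking option (c) Y = P²:
  P = 0.031 -> Y = 0.001 ✓
  P = 0.406 -> Y = 0.165 ✓
  P = 0.022 -> Y = 0.001 ✓
All samples match this transformation.

(c) P²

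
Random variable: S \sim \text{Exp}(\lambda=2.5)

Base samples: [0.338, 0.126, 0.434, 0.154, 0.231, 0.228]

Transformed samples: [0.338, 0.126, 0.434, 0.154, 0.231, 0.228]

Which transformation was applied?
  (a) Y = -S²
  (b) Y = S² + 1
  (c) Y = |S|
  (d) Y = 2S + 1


Checking option (c) Y = |S|:
  S = 0.338 -> Y = 0.338 ✓
  S = 0.126 -> Y = 0.126 ✓
  S = 0.434 -> Y = 0.434 ✓
All samples match this transformation.

(c) |S|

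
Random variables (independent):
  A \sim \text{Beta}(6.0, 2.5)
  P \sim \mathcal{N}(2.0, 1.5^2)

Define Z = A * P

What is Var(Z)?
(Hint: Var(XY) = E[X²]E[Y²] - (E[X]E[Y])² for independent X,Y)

Var(XY) = E[X²]E[Y²] - (E[X]E[Y])²
E[A] = 0.70588235, Var(A) = 0.021853943
E[P] = 2, Var(P) = 2.25
E[A²] = 0.021853943 + 0.70588235² = 0.52012384
E[P²] = 2.25 + 2² = 6.25
Var(Z) = 0.52012384*6.25 - (0.70588235*2)²
= 3.250774 - 1.9930796 = 1.2576944

1.2576944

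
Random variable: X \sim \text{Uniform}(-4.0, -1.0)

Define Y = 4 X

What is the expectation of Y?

For Y = 4X:
E[Y] = 4 * E[X]
E[X] = (-4 - 1)/2 = -2.5
E[Y] = 4 * (-2.5) = -10

-10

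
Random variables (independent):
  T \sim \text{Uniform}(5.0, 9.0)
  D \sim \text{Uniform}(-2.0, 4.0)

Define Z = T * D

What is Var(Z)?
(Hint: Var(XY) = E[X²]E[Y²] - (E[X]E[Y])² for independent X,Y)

Var(XY) = E[X²]E[Y²] - (E[X]E[Y])²
E[T] = 7, Var(T) = 1.3333333
E[D] = 1, Var(D) = 3
E[T²] = 1.3333333 + 7² = 50.333333
E[D²] = 3 + 1² = 4
Var(Z) = 50.333333*4 - (7*1)²
= 201.33333 - 49 = 152.33333

152.33333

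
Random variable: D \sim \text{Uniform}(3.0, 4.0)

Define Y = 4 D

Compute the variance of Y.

For Y = aD + b: Var(Y) = a² * Var(D)
Var(D) = (4 - 3)^2/12 = 0.083333333
Var(Y) = 4² * 0.083333333 = 16 * 0.083333333 = 1.3333333

1.3333333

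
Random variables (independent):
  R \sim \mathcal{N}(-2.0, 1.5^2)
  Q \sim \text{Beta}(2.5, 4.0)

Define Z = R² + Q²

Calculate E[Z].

E[Z] = E[R²] + E[Q²]
E[R²] = Var(R) + E[R]² = 2.25 + 4 = 6.25
E[Q²] = Var(Q) + E[Q]² = 0.031558185 + 0.14792899 = 0.17948718
E[Z] = 6.25 + 0.17948718 = 6.4294872

6.4294872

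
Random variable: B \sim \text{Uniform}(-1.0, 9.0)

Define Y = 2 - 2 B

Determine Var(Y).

For Y = aB + b: Var(Y) = a² * Var(B)
Var(B) = (9 + 1)^2/12 = 8.3333333
Var(Y) = (-2)² * 8.3333333 = 4 * 8.3333333 = 33.333333

33.333333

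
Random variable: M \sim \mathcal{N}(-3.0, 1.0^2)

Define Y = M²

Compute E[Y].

Using E[X²] = Var(X) + (E[X])²:
E[M] = -3
Var(M) = 1.0^2 = 1
E[M²] = 1 + (-3)² = 1 + 9 = 10

10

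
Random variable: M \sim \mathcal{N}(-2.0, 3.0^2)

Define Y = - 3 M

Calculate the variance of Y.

For Y = aM + b: Var(Y) = a² * Var(M)
Var(M) = 3.0^2 = 9
Var(Y) = (-3)² * 9 = 9 * 9 = 81

81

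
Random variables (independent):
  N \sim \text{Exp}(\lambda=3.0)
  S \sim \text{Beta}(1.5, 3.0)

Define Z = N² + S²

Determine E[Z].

E[Z] = E[N²] + E[S²]
E[N²] = Var(N) + E[N]² = 0.11111111 + 0.11111111 = 0.22222222
E[S²] = Var(S) + E[S]² = 0.04040404 + 0.11111111 = 0.15151515
E[Z] = 0.22222222 + 0.15151515 = 0.37373737

0.37373737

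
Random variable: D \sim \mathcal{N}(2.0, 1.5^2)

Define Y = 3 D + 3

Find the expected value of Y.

For Y = 3D + 3:
E[Y] = 3 * E[D] + 3
E[D] = 2.0 = 2
E[Y] = 3 * 2 + 3 = 9

9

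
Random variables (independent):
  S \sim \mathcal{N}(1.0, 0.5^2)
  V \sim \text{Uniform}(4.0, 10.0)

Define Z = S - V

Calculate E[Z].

E[Z] = 1*E[S] - 1*E[V]
E[S] = 1
E[V] = 7
E[Z] = 1*1 - 1*7 = -6

-6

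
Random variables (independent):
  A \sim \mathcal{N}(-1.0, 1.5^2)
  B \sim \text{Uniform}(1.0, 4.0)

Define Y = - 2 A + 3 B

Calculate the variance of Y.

For independent RVs: Var(aX + bY) = a²Var(X) + b²Var(Y)
Var(A) = 2.25
Var(B) = 0.75
Var(Y) = (-2)²*2.25 + 3²*0.75
= 4*2.25 + 9*0.75 = 15.75

15.75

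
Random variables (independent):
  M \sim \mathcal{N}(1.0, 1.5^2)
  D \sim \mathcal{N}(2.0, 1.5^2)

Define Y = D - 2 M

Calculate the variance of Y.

For independent RVs: Var(aX + bY) = a²Var(X) + b²Var(Y)
Var(M) = 2.25
Var(D) = 2.25
Var(Y) = (-2)²*2.25 + 1²*2.25
= 4*2.25 + 1*2.25 = 11.25

11.25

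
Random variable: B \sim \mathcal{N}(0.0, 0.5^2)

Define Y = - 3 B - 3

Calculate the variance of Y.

For Y = aB + b: Var(Y) = a² * Var(B)
Var(B) = 0.5^2 = 0.25
Var(Y) = (-3)² * 0.25 = 9 * 0.25 = 2.25

2.25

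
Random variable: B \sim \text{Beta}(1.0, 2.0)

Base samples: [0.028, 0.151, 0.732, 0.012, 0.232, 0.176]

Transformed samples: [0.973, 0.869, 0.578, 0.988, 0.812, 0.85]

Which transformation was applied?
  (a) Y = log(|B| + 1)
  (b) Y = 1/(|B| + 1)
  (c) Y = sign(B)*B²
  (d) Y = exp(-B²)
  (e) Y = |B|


Checking option (b) Y = 1/(|B| + 1):
  B = 0.028 -> Y = 0.973 ✓
  B = 0.151 -> Y = 0.869 ✓
  B = 0.732 -> Y = 0.578 ✓
All samples match this transformation.

(b) 1/(|B| + 1)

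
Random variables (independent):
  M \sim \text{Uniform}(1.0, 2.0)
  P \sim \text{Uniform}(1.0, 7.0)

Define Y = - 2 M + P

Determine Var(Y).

For independent RVs: Var(aX + bY) = a²Var(X) + b²Var(Y)
Var(M) = 0.083333333
Var(P) = 3
Var(Y) = (-2)²*0.083333333 + 1²*3
= 4*0.083333333 + 1*3 = 3.3333333

3.3333333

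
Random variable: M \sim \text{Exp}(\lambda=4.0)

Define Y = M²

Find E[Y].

E[M²] = Var(M) + (E[M])² = 0.0625 + 0.0625 = 0.125

0.125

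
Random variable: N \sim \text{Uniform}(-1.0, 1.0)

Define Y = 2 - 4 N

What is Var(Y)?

For Y = aN + b: Var(Y) = a² * Var(N)
Var(N) = (1 + 1)^2/12 = 0.33333333
Var(Y) = (-4)² * 0.33333333 = 16 * 0.33333333 = 5.3333333

5.3333333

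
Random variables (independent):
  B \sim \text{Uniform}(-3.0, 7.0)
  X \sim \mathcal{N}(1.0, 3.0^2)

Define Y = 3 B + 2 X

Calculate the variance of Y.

For independent RVs: Var(aX + bY) = a²Var(X) + b²Var(Y)
Var(B) = 8.3333333
Var(X) = 9
Var(Y) = 3²*8.3333333 + 2²*9
= 9*8.3333333 + 4*9 = 111

111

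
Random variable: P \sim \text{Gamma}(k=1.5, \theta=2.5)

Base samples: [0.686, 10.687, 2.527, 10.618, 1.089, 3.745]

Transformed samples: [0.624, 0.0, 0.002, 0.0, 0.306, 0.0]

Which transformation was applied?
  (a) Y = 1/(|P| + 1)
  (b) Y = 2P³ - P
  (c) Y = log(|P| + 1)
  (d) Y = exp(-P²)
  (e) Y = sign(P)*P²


Checking option (d) Y = exp(-P²):
  P = 0.686 -> Y = 0.624 ✓
  P = 10.687 -> Y = 0.0 ✓
  P = 2.527 -> Y = 0.002 ✓
All samples match this transformation.

(d) exp(-P²)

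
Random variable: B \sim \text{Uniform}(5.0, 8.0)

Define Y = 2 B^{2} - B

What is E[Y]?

E[Y] = 2*E[B²] - 1*E[B]
E[B] = 6.5
E[B²] = Var(B) + (E[B])² = 0.75 + 42.25 = 43
E[Y] = 2*43 - 1*6.5 = 79.5

79.5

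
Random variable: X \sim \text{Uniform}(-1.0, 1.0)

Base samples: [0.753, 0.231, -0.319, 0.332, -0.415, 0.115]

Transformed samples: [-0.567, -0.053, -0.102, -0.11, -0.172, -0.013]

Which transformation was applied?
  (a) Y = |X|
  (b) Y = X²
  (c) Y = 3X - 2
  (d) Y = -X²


Checking option (d) Y = -X²:
  X = 0.753 -> Y = -0.567 ✓
  X = 0.231 -> Y = -0.053 ✓
  X = -0.319 -> Y = -0.102 ✓
All samples match this transformation.

(d) -X²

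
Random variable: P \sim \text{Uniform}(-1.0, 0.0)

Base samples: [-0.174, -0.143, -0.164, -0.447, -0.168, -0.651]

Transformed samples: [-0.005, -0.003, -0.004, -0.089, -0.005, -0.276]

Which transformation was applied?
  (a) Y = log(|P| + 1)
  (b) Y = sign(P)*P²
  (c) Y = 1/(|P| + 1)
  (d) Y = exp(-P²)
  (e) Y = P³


Checking option (e) Y = P³:
  P = -0.174 -> Y = -0.005 ✓
  P = -0.143 -> Y = -0.003 ✓
  P = -0.164 -> Y = -0.004 ✓
All samples match this transformation.

(e) P³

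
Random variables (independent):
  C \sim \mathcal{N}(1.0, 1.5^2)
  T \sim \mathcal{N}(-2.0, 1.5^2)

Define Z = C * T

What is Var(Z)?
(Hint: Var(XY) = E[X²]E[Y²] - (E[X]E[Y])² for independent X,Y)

Var(XY) = E[X²]E[Y²] - (E[X]E[Y])²
E[C] = 1, Var(C) = 2.25
E[T] = -2, Var(T) = 2.25
E[C²] = 2.25 + 1² = 3.25
E[T²] = 2.25 + (-2)² = 6.25
Var(Z) = 3.25*6.25 - (1*(-2))²
= 20.3125 - 4 = 16.3125

16.3125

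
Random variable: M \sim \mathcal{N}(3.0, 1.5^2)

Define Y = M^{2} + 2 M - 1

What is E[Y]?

E[Y] = 1*E[M²] + 2*E[M] - 1
E[M] = 3
E[M²] = Var(M) + (E[M])² = 2.25 + 9 = 11.25
E[Y] = 1*11.25 + 2*3 - 1 = 16.25

16.25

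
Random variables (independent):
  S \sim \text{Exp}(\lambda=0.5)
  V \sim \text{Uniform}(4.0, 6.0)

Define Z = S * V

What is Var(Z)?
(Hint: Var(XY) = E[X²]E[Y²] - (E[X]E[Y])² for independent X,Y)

Var(XY) = E[X²]E[Y²] - (E[X]E[Y])²
E[S] = 2, Var(S) = 4
E[V] = 5, Var(V) = 0.33333333
E[S²] = 4 + 2² = 8
E[V²] = 0.33333333 + 5² = 25.333333
Var(Z) = 8*25.333333 - (2*5)²
= 202.66667 - 100 = 102.66667

102.66667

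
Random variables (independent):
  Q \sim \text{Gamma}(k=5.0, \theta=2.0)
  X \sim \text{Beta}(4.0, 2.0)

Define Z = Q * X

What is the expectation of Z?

For independent RVs: E[XY] = E[X]*E[Y]
E[Q] = 10
E[X] = 0.66666667
E[Z] = 10 * 0.66666667 = 6.6666667

6.6666667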